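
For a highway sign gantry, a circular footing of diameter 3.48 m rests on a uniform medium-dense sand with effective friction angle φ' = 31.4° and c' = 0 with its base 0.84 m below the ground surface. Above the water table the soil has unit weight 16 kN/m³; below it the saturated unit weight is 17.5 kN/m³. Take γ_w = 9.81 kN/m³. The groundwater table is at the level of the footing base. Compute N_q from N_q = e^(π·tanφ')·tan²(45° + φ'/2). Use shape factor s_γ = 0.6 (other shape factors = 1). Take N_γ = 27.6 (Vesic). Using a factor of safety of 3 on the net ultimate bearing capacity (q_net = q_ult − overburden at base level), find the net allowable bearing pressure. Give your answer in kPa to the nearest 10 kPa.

q_all(net) ≈ 170 kPa

N_q = e^(π·tan31.4°)·tan²(60.7°) = 21.61.
Effective surcharge at the founding depth q = γ·D_f = 16 × 0.84 = 13.44 kPa.
The water table coincides with the base, so in the self-weight term γ → γ' = 7.69 kN/m³.
q_ult = q·N_q + 0.5·γ·B·N_γ·s_γ
     = 13.44 × 21.608 + 0.5 × 7.69 × 3.48 × 27.6 × 0.6
     = 290.42 + 221.58 = 512 kPa.
q_net = 512 − 13.44 = 498.56 kPa.
q_all(net) = 498.56 / 3 = 166.19 kPa.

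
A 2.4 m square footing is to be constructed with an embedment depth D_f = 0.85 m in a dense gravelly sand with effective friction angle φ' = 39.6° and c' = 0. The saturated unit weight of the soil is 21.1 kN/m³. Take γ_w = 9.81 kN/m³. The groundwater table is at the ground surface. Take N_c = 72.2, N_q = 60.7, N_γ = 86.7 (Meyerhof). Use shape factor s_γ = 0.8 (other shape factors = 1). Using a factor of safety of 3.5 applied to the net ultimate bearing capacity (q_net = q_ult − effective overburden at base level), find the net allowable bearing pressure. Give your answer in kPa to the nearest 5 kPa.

γ' = 21.1 − 9.81 = 11.29 kN/m³ (submerged throughout). q = 11.29 × 0.85 = 9.5965 kPa; the same γ' applies in the ½γBN_γ term.
q·N_q = 9.5965 × 60.7 = 582.51 kPa
0.5·γ·B·N_γ·s_γ = 0.5 × 11.29 × 2.4 × 86.7 × 0.8 = 939.69 kPa
q_ult = 582.51 + 939.69 = 1522.2 kPa.
Net ultimate: q_net = 1522.2 − 9.5965 = 1512.6 kPa.
q_all(net) = 1512.6 / 3.5 = 432.17 kPa.

q_all(net) ≈ 430 kPa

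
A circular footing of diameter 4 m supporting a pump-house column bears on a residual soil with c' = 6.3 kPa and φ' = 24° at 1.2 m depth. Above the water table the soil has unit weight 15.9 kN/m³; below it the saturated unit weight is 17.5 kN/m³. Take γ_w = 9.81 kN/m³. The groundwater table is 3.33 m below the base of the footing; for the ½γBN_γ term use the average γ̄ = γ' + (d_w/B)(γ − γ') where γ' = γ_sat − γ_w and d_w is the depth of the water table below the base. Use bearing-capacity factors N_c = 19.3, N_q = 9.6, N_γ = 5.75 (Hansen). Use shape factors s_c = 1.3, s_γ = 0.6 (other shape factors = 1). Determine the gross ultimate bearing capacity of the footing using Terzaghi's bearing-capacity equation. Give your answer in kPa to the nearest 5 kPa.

q = γ·D_f = 15.9 × 1.2 = 19.08 kPa.
γ' = 7.69 kN/m³; averaging over the depth B below the base, γ̄ = γ' + (d_w/B)(γ − γ') = 14.525 kN/m³.
c·N_c·s_c = 6.3 × 19.3 × 1.3 = 158.07 kPa
q·N_q = 19.08 × 9.6 = 183.17 kPa
0.5·γ·B·N_γ·s_γ = 0.5 × 14.525 × 4 × 5.75 × 0.6 = 100.22 kPa
q_ult = 158.07 + 183.17 + 100.22 = 441.46 kPa.

q_ult ≈ 440 kPa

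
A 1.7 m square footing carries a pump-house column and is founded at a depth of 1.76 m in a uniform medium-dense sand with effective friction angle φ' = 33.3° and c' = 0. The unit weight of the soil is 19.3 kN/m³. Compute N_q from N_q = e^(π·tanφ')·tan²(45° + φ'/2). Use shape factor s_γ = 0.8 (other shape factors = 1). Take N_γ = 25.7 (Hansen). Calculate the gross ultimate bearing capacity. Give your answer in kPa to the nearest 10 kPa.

q_ult ≈ 1260 kPa

tan33.3° = 0.6569, so N_q = e^(π×0.6569)·tan²(61.65°) = 7.875 × 3.435 = 27.05.
q = γ·D_f = 19.3 × 1.76 = 33.968 kPa.
q·N_q = 33.968 × 27.048 = 918.76 kPa
0.5·γ·B·N_γ·s_γ = 0.5 × 19.3 × 1.7 × 25.7 × 0.8 = 337.29 kPa
q_ult = 918.76 + 337.29 = 1256 kPa.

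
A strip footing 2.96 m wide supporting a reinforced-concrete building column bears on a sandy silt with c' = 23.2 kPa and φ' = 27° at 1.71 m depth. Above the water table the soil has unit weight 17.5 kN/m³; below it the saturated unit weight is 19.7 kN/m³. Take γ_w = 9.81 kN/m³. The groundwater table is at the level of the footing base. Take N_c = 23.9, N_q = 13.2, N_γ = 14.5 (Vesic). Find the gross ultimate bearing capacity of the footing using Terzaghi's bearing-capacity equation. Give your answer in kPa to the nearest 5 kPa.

Overburden at base level: q = 17.5 × 1.71 = 29.925 kPa.
Below the base the soil is submerged, so the ½γBN_γ term uses γ' = 19.7 − 9.81 = 9.89 kN/m³.
Cohesion term c·N_c = 23.2 × 23.9 = 554.48 kPa; surcharge term q·N_q = 29.925 × 13.2 = 395.01 kPa; self-weight term 0.5·γ·B·N_γ = 0.5 × 9.89 × 2.96 × 14.5 = 212.24 kPa.
q_ult = 554.48 + 395.01 + 212.24 = 1161.7 kPa.

q_ult ≈ 1160 kPa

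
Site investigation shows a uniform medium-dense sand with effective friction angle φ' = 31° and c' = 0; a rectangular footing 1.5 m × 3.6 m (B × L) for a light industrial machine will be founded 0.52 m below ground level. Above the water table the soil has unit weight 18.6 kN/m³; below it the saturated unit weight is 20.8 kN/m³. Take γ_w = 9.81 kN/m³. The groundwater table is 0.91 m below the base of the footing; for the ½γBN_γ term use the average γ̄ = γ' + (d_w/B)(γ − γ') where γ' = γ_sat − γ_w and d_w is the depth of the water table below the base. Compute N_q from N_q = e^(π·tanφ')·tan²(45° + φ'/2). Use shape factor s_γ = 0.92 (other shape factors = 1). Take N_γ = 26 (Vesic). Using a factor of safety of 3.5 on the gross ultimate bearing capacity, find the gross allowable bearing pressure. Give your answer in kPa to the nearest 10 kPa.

N_q = e^(π·tan31°)·tan²(60.5°) = 20.63.
q = γ·D_f = 18.6 × 0.52 = 9.672 kPa.
γ' = 10.99 kN/m³; averaging over the depth B below the base, γ̄ = γ' + (d_w/B)(γ − γ') = 15.607 kN/m³.
q·N_q = 9.672 × 20.631 = 199.54 kPa
0.5·γ·B·N_γ·s_γ = 0.5 × 15.607 × 1.5 × 26 × 0.92 = 279.98 kPa
q_ult = 199.54 + 279.98 = 479.53 kPa.
q_all = 479.53 / 3.5 = 137.01 kPa.

q_all ≈ 140 kPa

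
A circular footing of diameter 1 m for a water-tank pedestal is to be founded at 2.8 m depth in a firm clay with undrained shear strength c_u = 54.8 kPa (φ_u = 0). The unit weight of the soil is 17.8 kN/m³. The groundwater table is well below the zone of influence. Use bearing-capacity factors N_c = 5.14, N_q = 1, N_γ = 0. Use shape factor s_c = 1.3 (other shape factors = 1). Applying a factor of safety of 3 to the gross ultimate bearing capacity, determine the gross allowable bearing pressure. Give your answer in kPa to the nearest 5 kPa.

Effective surcharge at the founding depth q = γ·D_f = 17.8 × 2.8 = 49.84 kPa.
q_ult = c·N_c·s_c + q·N_q
     = 54.8 × 5.14 × 1.3 + 49.84 × 1
     = 366.17 + 49.84 = 416.01 kPa.
q_all = q_ult / FS = 416.01 / 3 = 138.67 kPa.

q_all ≈ 140 kPa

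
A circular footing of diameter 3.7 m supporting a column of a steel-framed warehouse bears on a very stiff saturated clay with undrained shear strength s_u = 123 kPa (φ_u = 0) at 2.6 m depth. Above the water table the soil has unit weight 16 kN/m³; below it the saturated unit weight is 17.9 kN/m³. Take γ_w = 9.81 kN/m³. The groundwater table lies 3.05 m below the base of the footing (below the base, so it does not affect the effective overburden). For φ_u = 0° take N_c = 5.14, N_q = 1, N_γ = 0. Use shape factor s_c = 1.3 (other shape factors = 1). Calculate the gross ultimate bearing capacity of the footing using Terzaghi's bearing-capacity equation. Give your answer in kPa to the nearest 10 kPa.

q_ult ≈ 860 kPa

Overburden at base level: q = 16 × 2.6 = 41.6 kPa.
Cohesion term c·N_c·s_c = 123 × 5.14 × 1.3 = 821.89 kPa; surcharge term q·N_q = 41.6 × 1 = 41.6 kPa.
q_ult = 821.89 + 41.6 = 863.49 kPa.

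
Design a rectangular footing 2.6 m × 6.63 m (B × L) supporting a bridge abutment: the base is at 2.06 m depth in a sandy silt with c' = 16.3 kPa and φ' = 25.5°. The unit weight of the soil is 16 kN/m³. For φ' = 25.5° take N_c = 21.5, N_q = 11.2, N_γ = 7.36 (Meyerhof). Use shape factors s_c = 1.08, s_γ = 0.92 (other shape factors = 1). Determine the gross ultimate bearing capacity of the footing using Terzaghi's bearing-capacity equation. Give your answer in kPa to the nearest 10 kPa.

q_ult ≈ 890 kPa

q = γ·D_f = 16 × 2.06 = 32.96 kPa.
c·N_c·s_c = 16.3 × 21.5 × 1.08 = 378.49 kPa
q·N_q = 32.96 × 11.2 = 369.15 kPa
0.5·γ·B·N_γ·s_γ = 0.5 × 16 × 2.6 × 7.36 × 0.92 = 140.84 kPa
q_ult = 378.49 + 369.15 + 140.84 = 888.48 kPa.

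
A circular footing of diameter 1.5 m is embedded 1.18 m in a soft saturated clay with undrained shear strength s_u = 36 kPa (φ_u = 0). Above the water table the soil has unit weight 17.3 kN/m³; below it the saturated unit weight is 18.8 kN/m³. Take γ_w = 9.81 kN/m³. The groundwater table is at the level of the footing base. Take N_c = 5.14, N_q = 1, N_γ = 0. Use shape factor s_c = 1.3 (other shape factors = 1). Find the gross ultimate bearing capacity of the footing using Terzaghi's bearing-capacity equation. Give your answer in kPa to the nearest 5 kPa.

q_ult ≈ 260 kPa

Overburden at base level: q = 17.3 × 1.18 = 20.414 kPa.
Cohesion term c·N_c·s_c = 36 × 5.14 × 1.3 = 240.55 kPa; surcharge term q·N_q = 20.414 × 1 = 20.414 kPa.
q_ult = 240.55 + 20.414 = 260.97 kPa.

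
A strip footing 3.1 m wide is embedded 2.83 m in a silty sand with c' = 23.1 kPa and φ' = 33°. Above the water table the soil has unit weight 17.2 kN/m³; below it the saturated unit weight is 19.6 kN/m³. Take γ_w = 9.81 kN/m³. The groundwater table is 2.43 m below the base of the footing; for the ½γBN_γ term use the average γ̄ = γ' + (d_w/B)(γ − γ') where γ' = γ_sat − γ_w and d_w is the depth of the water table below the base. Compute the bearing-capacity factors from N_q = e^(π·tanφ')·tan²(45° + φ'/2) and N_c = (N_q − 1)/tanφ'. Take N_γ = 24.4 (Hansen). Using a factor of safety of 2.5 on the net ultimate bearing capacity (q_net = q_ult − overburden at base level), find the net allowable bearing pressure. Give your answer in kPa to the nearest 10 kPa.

N_q = e^(π·tan33°)·tan²(61.5°) = 26.09; N_c = (N_q − 1)/tanφ' = 38.64.
Effective surcharge at the founding depth q = γ·D_f = 17.2 × 2.83 = 48.676 kPa.
With d_w = 2.43 m < B, γ̄ = 9.79 + (2.43/3.1) × (17.2 − 9.79) = 15.598 kN/m³.
q_ult = c·N_c + q·N_q + 0.5·γ·B·N_γ
     = 23.1 × 38.638 + 48.676 × 26.092 + 0.5 × 15.598 × 3.1 × 24.4
     = 892.54 + 1270.1 + 589.93 = 2752.5 kPa.
q_net = 2752.5 − 48.676 = 2703.9 kPa.
q_all(net) = 2703.9 / 2.5 = 1081.5 kPa.

q_all(net) ≈ 1080 kPa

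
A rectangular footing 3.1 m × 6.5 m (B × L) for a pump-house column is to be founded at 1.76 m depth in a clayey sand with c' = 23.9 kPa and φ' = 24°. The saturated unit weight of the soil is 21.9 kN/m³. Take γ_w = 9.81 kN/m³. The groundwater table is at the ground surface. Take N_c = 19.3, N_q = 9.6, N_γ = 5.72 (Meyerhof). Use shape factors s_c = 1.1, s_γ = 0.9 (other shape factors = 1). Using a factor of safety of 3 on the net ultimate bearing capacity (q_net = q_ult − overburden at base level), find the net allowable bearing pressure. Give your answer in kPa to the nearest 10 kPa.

q_all(net) ≈ 260 kPa

Water table at ground surface, so effective unit weight γ' = 21.9 − 9.81 = 12.09 kN/m³ is used throughout; overburden q = 12.09 × 1.76 = 21.278 kPa; the same γ' applies in the ½γBN_γ term.
Cohesion term c·N_c·s_c = 23.9 × 19.3 × 1.1 = 507.4 kPa; surcharge term q·N_q = 21.278 × 9.6 = 204.27 kPa; self-weight term 0.5·γ·B·N_γ·s_γ = 0.5 × 12.09 × 3.1 × 5.72 × 0.9 = 96.471 kPa.
q_ult = 507.4 + 204.27 + 96.471 = 808.14 kPa.
q_net = 808.14 − 21.278 = 786.86 kPa.
q_all(net) = 786.86 / 3 = 262.29 kPa.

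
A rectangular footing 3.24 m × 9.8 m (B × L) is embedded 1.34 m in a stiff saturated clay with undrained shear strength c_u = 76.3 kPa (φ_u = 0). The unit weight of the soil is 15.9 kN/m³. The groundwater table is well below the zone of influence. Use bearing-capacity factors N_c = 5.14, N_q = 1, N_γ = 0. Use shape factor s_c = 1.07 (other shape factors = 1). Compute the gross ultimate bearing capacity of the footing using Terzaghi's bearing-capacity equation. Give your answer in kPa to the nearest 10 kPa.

Overburden at base level: q = 15.9 × 1.34 = 21.306 kPa.
Cohesion term c·N_c·s_c = 76.3 × 5.14 × 1.07 = 419.63 kPa; surcharge term q·N_q = 21.306 × 1 = 21.306 kPa.
q_ult = 419.63 + 21.306 = 440.94 kPa.

q_ult ≈ 440 kPa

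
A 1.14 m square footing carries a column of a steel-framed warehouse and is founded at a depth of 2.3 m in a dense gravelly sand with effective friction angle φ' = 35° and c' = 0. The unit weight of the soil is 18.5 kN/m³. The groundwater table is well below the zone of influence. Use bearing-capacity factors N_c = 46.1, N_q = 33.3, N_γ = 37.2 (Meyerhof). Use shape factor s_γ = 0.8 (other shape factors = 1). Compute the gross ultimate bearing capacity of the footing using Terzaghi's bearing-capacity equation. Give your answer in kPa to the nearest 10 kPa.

q_ult ≈ 1730 kPa

q = γ·D_f = 18.5 × 2.3 = 42.55 kPa.
q·N_q = 42.55 × 33.3 = 1416.9 kPa
0.5·γ·B·N_γ·s_γ = 0.5 × 18.5 × 1.14 × 37.2 × 0.8 = 313.82 kPa
q_ult = 1416.9 + 313.82 = 1730.7 kPa.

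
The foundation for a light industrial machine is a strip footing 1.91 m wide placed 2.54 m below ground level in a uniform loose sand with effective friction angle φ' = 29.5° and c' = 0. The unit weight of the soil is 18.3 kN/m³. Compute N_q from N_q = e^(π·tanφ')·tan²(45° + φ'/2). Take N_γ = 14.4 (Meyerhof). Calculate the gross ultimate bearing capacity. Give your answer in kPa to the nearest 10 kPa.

q_ult ≈ 1060 kPa

tan29.5° = 0.5658, so N_q = e^(π×0.5658)·tan²(59.75°) = 5.915 × 2.94 = 17.39.
Effective surcharge at the founding depth q = γ·D_f = 18.3 × 2.54 = 46.482 kPa.
q_ult = q·N_q + 0.5·γ·B·N_γ
     = 46.482 × 17.391 + 0.5 × 18.3 × 1.91 × 14.4
     = 808.36 + 251.66 = 1060 kPa.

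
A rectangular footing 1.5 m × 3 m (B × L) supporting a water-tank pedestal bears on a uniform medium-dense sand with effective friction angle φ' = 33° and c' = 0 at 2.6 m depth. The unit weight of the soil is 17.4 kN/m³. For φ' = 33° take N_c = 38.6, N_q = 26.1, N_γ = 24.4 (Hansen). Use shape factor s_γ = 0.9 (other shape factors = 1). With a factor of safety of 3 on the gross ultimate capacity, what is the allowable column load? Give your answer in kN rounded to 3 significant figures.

Overburden at base level: q = 17.4 × 2.6 = 45.24 kPa.
Surcharge term q·N_q = 45.24 × 26.1 = 1180.8 kPa; self-weight term 0.5·γ·B·N_γ·s_γ = 0.5 × 17.4 × 1.5 × 24.4 × 0.9 = 286.58 kPa.
q_ult = 1180.8 + 286.58 = 1467.3 kPa.
Gross allowable pressure q_all = 1467.3 / 3 = 489.11 kPa.
Footing area = 4.5 m², so allowable column load = 489.11 × 4.5 = 2201 kN.

P_all ≈ 2200 kN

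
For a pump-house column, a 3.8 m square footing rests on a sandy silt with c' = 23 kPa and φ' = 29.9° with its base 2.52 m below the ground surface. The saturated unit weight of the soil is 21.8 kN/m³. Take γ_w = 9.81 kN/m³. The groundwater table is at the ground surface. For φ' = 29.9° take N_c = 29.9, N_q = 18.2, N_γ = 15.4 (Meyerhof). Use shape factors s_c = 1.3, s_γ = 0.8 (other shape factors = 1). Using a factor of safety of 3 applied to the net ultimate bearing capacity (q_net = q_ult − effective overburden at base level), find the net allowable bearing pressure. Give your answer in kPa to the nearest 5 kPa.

q_all(net) ≈ 565 kPa

Water table at ground surface, so effective unit weight γ' = 21.8 − 9.81 = 11.99 kN/m³ is used throughout; overburden q = 11.99 × 2.52 = 30.215 kPa; the same γ' applies in the ½γBN_γ term.
Cohesion term c·N_c·s_c = 23 × 29.9 × 1.3 = 894.01 kPa; surcharge term q·N_q = 30.215 × 18.2 = 549.91 kPa; self-weight term 0.5·γ·B·N_γ·s_γ = 0.5 × 11.99 × 3.8 × 15.4 × 0.8 = 280.66 kPa.
q_ult = 894.01 + 549.91 + 280.66 = 1724.6 kPa.
Net ultimate: q_net = 1724.6 − 30.215 = 1694.4 kPa.
q_all(net) = 1694.4 / 3 = 564.79 kPa.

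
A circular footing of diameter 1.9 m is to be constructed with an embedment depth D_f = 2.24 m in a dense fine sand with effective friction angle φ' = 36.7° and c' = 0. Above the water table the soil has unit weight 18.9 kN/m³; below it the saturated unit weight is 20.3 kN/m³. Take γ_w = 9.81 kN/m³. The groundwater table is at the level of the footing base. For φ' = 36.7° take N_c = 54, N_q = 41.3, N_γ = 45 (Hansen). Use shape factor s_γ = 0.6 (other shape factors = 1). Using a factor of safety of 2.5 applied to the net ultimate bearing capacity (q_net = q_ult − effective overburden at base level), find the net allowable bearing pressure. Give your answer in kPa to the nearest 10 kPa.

q_all(net) ≈ 790 kPa

Effective surcharge at the founding depth q = γ·D_f = 18.9 × 2.24 = 42.336 kPa.
The water table coincides with the base, so in the self-weight term γ → γ' = 10.49 kN/m³.
q_ult = q·N_q + 0.5·γ·B·N_γ·s_γ
     = 42.336 × 41.3 + 0.5 × 10.49 × 1.9 × 45 × 0.6
     = 1748.5 + 269.07 = 2017.5 kPa.
Net ultimate: q_net = 2017.5 − 42.336 = 1975.2 kPa.
q_all(net) = 1975.2 / 2.5 = 790.08 kPa.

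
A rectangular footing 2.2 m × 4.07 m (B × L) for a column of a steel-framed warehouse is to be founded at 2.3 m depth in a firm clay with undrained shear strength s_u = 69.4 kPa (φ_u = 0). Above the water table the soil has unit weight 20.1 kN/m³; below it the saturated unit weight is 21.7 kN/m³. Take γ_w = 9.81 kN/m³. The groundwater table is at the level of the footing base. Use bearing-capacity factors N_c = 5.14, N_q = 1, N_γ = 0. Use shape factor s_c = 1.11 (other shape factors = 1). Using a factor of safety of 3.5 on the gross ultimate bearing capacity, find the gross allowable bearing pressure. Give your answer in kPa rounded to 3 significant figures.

q_all ≈ 126 kPa

Overburden at base level: q = 20.1 × 2.3 = 46.23 kPa.
Cohesion term c·N_c·s_c = 69.4 × 5.14 × 1.11 = 395.95 kPa; surcharge term q·N_q = 46.23 × 1 = 46.23 kPa.
q_ult = 395.95 + 46.23 = 442.18 kPa.
q_all = 442.18 / 3.5 = 126.34 kPa.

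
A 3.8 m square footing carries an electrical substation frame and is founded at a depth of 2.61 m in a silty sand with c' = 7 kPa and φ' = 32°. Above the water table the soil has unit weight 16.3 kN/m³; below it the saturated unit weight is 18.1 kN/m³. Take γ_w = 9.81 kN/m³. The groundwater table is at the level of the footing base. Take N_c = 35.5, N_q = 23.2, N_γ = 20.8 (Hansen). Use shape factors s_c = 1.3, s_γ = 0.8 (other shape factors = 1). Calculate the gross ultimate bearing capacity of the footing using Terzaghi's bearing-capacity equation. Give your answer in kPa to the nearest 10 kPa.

q_ult ≈ 1570 kPa

Effective surcharge at the founding depth q = γ·D_f = 16.3 × 2.61 = 42.543 kPa.
The water table coincides with the base, so in the self-weight term γ → γ' = 8.29 kN/m³.
q_ult = c·N_c·s_c + q·N_q + 0.5·γ·B·N_γ·s_γ
     = 7 × 35.5 × 1.3 + 42.543 × 23.2 + 0.5 × 8.29 × 3.8 × 20.8 × 0.8
     = 323.05 + 987 + 262.1 = 1572.1 kPa.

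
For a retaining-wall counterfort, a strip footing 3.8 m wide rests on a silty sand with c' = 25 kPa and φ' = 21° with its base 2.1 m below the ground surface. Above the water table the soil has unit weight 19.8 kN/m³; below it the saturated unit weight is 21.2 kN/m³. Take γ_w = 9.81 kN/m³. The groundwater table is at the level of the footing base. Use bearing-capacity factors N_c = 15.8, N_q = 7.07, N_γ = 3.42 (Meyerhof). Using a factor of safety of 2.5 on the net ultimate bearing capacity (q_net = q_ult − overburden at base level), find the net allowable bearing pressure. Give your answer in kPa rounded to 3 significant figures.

Overburden at base level: q = 19.8 × 2.1 = 41.58 kPa.
Below the base the soil is submerged, so the ½γBN_γ term uses γ' = 21.2 − 9.81 = 11.39 kN/m³.
Cohesion term c·N_c = 25 × 15.8 = 395 kPa; surcharge term q·N_q = 41.58 × 7.07 = 293.97 kPa; self-weight term 0.5·γ·B·N_γ = 0.5 × 11.39 × 3.8 × 3.42 = 74.012 kPa.
q_ult = 395 + 293.97 + 74.012 = 762.98 kPa.
q_net = 762.98 − 41.58 = 721.4 kPa.
q_all(net) = 721.4 / 2.5 = 288.56 kPa.

q_all(net) ≈ 289 kPa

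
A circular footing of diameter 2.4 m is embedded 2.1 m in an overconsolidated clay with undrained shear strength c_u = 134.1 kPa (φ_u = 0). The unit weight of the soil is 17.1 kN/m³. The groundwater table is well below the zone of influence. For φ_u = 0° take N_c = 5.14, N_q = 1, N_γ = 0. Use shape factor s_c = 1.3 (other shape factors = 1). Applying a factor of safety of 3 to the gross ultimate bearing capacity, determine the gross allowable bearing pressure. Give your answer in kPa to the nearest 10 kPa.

Overburden at base level: q = 17.1 × 2.1 = 35.91 kPa.
Cohesion term c·N_c·s_c = 134.1 × 5.14 × 1.3 = 896.06 kPa; surcharge term q·N_q = 35.91 × 1 = 35.91 kPa.
q_ult = 896.06 + 35.91 = 931.97 kPa.
q_all = q_ult / FS = 931.97 / 3 = 310.66 kPa.

q_all ≈ 310 kPa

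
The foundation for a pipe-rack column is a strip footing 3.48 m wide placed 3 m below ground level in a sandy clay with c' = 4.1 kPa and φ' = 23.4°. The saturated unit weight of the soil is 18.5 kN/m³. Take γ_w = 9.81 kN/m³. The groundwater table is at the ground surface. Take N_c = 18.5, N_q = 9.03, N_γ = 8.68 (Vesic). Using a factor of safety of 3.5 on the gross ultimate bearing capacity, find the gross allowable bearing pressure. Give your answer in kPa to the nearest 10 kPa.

q_all ≈ 130 kPa

γ' = 18.5 − 9.81 = 8.69 kN/m³ (submerged throughout). q = 8.69 × 3 = 26.07 kPa; the same γ' applies in the ½γBN_γ term.
c·N_c = 4.1 × 18.5 = 75.85 kPa
q·N_q = 26.07 × 9.03 = 235.41 kPa
0.5·γ·B·N_γ = 0.5 × 8.69 × 3.48 × 8.68 = 131.25 kPa
q_ult = 75.85 + 235.41 + 131.25 = 442.51 kPa.
q_all = 442.51 / 3.5 = 126.43 kPa.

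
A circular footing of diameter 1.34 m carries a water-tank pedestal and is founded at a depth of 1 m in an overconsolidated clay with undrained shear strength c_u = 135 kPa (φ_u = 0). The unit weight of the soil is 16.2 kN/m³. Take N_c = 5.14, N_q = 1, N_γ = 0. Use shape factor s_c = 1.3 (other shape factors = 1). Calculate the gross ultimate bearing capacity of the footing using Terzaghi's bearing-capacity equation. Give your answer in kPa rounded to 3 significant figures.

Effective surcharge at the founding depth q = γ·D_f = 16.2 × 1 = 16.2 kPa.
q_ult = c·N_c·s_c + q·N_q
     = 135 × 5.14 × 1.3 + 16.2 × 1
     = 902.07 + 16.2 = 918.27 kPa.

q_ult ≈ 918 kPa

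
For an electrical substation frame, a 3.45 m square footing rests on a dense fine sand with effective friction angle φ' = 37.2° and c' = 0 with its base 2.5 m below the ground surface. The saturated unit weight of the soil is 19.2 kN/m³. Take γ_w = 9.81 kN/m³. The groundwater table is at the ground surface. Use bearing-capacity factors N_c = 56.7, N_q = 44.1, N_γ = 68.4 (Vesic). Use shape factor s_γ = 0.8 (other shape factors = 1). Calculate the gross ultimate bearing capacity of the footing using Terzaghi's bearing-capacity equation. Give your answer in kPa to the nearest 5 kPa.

q_ult ≈ 1920 kPa

γ' = 19.2 − 9.81 = 9.39 kN/m³ (submerged throughout). q = 9.39 × 2.5 = 23.475 kPa; the same γ' applies in the ½γBN_γ term.
q·N_q = 23.475 × 44.1 = 1035.2 kPa
0.5·γ·B·N_γ·s_γ = 0.5 × 9.39 × 3.45 × 68.4 × 0.8 = 886.34 kPa
q_ult = 1035.2 + 886.34 = 1921.6 kPa.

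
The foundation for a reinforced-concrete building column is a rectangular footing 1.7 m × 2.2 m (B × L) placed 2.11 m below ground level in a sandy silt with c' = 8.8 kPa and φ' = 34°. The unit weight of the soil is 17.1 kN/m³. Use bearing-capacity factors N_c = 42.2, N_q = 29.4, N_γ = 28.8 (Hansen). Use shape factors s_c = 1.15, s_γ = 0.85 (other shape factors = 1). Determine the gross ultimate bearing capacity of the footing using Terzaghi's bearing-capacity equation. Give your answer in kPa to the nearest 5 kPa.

q_ult ≈ 1845 kPa

Overburden at base level: q = 17.1 × 2.11 = 36.081 kPa.
Cohesion term c·N_c·s_c = 8.8 × 42.2 × 1.15 = 427.06 kPa; surcharge term q·N_q = 36.081 × 29.4 = 1060.8 kPa; self-weight term 0.5·γ·B·N_γ·s_γ = 0.5 × 17.1 × 1.7 × 28.8 × 0.85 = 355.82 kPa.
q_ult = 427.06 + 1060.8 + 355.82 = 1843.7 kPa.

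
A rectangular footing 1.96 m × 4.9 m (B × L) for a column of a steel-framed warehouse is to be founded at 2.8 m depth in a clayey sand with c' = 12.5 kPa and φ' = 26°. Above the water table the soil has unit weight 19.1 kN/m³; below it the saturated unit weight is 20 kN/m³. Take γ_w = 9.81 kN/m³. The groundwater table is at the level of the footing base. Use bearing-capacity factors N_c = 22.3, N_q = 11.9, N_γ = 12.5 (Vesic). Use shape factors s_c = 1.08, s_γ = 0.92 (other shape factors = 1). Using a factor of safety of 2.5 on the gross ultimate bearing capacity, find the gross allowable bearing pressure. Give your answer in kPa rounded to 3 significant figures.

q_all ≈ 421 kPa

Effective surcharge at the founding depth q = γ·D_f = 19.1 × 2.8 = 53.48 kPa.
The water table coincides with the base, so in the self-weight term γ → γ' = 10.19 kN/m³.
q_ult = c·N_c·s_c + q·N_q + 0.5·γ·B·N_γ·s_γ
     = 12.5 × 22.3 × 1.08 + 53.48 × 11.9 + 0.5 × 10.19 × 1.96 × 12.5 × 0.92
     = 301.05 + 636.41 + 114.84 = 1052.3 kPa.
q_all = 1052.3 / 2.5 = 420.92 kPa.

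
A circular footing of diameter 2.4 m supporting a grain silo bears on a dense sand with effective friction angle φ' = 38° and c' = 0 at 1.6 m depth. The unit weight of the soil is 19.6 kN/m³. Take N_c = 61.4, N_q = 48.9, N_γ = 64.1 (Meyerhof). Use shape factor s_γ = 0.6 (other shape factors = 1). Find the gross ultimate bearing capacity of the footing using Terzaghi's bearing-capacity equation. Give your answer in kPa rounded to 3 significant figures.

Overburden at base level: q = 19.6 × 1.6 = 31.36 kPa.
Surcharge term q·N_q = 31.36 × 48.9 = 1533.5 kPa; self-weight term 0.5·γ·B·N_γ·s_γ = 0.5 × 19.6 × 2.4 × 64.1 × 0.6 = 904.58 kPa.
q_ult = 1533.5 + 904.58 = 2438.1 kPa.

q_ult ≈ 2440 kPa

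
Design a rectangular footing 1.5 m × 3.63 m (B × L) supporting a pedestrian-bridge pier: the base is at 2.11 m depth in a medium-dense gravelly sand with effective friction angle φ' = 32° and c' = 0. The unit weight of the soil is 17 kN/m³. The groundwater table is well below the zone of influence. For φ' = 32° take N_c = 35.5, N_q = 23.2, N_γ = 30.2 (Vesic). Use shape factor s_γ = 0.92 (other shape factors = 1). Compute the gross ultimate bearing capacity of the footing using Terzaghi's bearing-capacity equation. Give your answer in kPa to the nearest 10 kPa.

q_ult ≈ 1190 kPa

Effective surcharge at the founding depth q = γ·D_f = 17 × 2.11 = 35.87 kPa.
q_ult = q·N_q + 0.5·γ·B·N_γ·s_γ
     = 35.87 × 23.2 + 0.5 × 17 × 1.5 × 30.2 × 0.92
     = 832.18 + 354.25 = 1186.4 kPa.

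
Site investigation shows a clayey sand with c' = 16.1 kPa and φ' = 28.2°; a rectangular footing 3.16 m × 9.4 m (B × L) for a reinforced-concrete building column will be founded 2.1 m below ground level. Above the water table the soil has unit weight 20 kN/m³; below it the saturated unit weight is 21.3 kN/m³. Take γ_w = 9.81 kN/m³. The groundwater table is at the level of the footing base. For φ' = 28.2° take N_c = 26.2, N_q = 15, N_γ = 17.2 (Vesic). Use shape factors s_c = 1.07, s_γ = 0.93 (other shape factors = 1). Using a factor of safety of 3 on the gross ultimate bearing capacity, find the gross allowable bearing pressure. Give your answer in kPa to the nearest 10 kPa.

q_all ≈ 460 kPa

Overburden at base level: q = 20 × 2.1 = 42 kPa.
Below the base the soil is submerged, so the ½γBN_γ term uses γ' = 21.3 − 9.81 = 11.49 kN/m³.
Cohesion term c·N_c·s_c = 16.1 × 26.2 × 1.07 = 451.35 kPa; surcharge term q·N_q = 42 × 15 = 630 kPa; self-weight term 0.5·γ·B·N_γ·s_γ = 0.5 × 11.49 × 3.16 × 17.2 × 0.93 = 290.39 kPa.
q_ult = 451.35 + 630 + 290.39 = 1371.7 kPa.
q_all = 1371.7 / 3 = 457.25 kPa.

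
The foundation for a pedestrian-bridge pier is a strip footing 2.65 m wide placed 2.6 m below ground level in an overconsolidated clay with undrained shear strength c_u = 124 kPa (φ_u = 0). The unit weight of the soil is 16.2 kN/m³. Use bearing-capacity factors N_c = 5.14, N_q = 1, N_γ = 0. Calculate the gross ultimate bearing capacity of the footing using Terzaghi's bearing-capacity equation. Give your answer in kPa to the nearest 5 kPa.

q_ult ≈ 680 kPa

q = γ·D_f = 16.2 × 2.6 = 42.12 kPa.
c·N_c = 124 × 5.14 = 637.36 kPa
q·N_q = 42.12 × 1 = 42.12 kPa
q_ult = 637.36 + 42.12 = 679.48 kPa.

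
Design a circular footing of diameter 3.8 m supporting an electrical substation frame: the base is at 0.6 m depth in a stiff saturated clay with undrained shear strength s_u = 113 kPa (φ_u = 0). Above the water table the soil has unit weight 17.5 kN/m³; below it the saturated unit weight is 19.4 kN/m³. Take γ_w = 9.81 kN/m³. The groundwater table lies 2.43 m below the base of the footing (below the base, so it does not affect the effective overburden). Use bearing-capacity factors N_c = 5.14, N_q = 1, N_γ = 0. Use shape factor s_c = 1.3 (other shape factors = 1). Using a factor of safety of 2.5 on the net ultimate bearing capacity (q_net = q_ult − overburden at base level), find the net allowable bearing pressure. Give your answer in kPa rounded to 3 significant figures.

q_all(net) ≈ 302 kPa

Overburden at base level: q = 17.5 × 0.6 = 10.5 kPa.
Cohesion term c·N_c·s_c = 113 × 5.14 × 1.3 = 755.07 kPa; surcharge term q·N_q = 10.5 × 1 = 10.5 kPa.
q_ult = 755.07 + 10.5 = 765.57 kPa.
q_net = 765.57 − 10.5 = 755.07 kPa.
q_all(net) = 755.07 / 2.5 = 302.03 kPa.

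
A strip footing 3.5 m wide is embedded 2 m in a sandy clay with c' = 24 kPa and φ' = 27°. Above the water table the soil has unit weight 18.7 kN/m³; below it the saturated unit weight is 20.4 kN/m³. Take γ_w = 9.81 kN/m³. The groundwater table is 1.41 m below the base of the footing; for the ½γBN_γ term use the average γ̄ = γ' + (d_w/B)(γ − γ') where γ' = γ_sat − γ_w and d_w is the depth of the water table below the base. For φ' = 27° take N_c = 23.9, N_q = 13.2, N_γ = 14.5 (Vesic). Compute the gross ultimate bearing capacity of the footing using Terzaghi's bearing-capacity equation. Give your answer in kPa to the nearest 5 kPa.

Effective surcharge at the founding depth q = γ·D_f = 18.7 × 2 = 37.4 kPa.
With d_w = 1.41 m < B, γ̄ = 10.59 + (1.41/3.5) × (18.7 − 10.59) = 13.857 kN/m³.
q_ult = c·N_c + q·N_q + 0.5·γ·B·N_γ
     = 24 × 23.9 + 37.4 × 13.2 + 0.5 × 13.857 × 3.5 × 14.5
     = 573.6 + 493.68 + 351.63 = 1418.9 kPa.

q_ult ≈ 1420 kPa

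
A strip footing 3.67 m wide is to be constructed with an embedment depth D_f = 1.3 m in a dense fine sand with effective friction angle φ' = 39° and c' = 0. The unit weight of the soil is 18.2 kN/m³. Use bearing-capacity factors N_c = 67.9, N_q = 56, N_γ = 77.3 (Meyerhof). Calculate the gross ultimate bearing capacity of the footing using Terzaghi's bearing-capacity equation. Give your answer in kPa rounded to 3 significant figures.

q_ult ≈ 3910 kPa

Overburden at base level: q = 18.2 × 1.3 = 23.66 kPa.
Surcharge term q·N_q = 23.66 × 56 = 1325 kPa; self-weight term 0.5·γ·B·N_γ = 0.5 × 18.2 × 3.67 × 77.3 = 2581.6 kPa.
q_ult = 1325 + 2581.6 = 3906.5 kPa.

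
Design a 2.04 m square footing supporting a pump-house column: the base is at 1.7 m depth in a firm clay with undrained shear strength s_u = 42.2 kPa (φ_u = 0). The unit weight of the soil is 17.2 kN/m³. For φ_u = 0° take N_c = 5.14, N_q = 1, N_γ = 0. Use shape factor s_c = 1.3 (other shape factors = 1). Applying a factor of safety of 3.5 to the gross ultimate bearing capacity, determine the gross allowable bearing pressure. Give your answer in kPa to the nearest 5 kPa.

q_all ≈ 90 kPa

Overburden at base level: q = 17.2 × 1.7 = 29.24 kPa.
Cohesion term c·N_c·s_c = 42.2 × 5.14 × 1.3 = 281.98 kPa; surcharge term q·N_q = 29.24 × 1 = 29.24 kPa.
q_ult = 281.98 + 29.24 = 311.22 kPa.
q_all = q_ult / FS = 311.22 / 3.5 = 88.92 kPa.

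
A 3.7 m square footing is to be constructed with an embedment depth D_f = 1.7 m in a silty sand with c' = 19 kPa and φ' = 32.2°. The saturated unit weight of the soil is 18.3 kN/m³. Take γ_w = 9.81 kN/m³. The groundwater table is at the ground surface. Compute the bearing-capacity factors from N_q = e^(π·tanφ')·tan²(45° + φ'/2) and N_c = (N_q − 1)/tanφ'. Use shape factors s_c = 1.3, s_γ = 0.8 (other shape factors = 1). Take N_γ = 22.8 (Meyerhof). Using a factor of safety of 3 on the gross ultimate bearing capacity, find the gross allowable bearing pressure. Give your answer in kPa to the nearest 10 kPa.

q_all ≈ 510 kPa

N_q = e^(π·tan32.2°)·tan²(61.1°) = 23.73; N_c = (N_q − 1)/tanφ' = 36.09.
With the water table at the surface the whole profile is submerged: γ' = 18.3 − 9.81 = 8.49 kN/m³, so q = γ'·D_f = 14.433 kPa; the same γ' applies in the ½γBN_γ term.
q_ult = c·N_c·s_c + q·N_q + 0.5·γ·B·N_γ·s_γ
     = 19 × 36.092 × 1.3 + 14.433 × 23.728 + 0.5 × 8.49 × 3.7 × 22.8 × 0.8
     = 891.48 + 342.47 + 286.49 = 1520.4 kPa.
q_all = 1520.4 / 3 = 506.81 kPa.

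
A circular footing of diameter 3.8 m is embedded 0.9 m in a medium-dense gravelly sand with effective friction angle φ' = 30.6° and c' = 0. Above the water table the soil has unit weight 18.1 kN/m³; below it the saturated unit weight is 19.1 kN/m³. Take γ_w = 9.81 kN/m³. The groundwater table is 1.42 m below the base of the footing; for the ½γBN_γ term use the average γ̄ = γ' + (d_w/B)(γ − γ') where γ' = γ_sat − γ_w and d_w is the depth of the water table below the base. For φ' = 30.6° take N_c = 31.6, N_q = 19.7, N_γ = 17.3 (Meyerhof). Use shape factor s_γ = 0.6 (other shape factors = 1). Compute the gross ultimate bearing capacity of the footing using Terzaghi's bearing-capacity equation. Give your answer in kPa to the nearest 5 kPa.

q_ult ≈ 570 kPa

Effective surcharge at the founding depth q = γ·D_f = 18.1 × 0.9 = 16.29 kPa.
With d_w = 1.42 m < B, γ̄ = 9.29 + (1.42/3.8) × (18.1 − 9.29) = 12.582 kN/m³.
q_ult = q·N_q + 0.5·γ·B·N_γ·s_γ
     = 16.29 × 19.7 + 0.5 × 12.582 × 3.8 × 17.3 × 0.6
     = 320.91 + 248.15 = 569.06 kPa.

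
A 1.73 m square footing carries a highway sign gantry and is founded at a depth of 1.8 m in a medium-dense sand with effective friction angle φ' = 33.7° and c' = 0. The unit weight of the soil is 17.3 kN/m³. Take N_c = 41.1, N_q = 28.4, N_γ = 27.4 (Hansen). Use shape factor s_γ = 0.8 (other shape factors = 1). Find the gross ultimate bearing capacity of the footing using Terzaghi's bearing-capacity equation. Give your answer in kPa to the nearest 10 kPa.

q_ult ≈ 1210 kPa

Effective surcharge at the founding depth q = γ·D_f = 17.3 × 1.8 = 31.14 kPa.
q_ult = q·N_q + 0.5·γ·B·N_γ·s_γ
     = 31.14 × 28.4 + 0.5 × 17.3 × 1.73 × 27.4 × 0.8
     = 884.38 + 328.02 = 1212.4 kPa.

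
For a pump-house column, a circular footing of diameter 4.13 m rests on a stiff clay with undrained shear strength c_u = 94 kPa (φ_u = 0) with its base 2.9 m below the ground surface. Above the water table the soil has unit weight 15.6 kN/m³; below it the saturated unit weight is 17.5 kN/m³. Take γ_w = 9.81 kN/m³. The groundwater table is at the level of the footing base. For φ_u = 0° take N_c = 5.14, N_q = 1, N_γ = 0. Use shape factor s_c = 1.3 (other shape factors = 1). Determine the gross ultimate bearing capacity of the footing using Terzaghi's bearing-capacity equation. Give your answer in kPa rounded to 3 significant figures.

Overburden at base level: q = 15.6 × 2.9 = 45.24 kPa.
Cohesion term c·N_c·s_c = 94 × 5.14 × 1.3 = 628.11 kPa; surcharge term q·N_q = 45.24 × 1 = 45.24 kPa.
q_ult = 628.11 + 45.24 = 673.35 kPa.

q_ult ≈ 673 kPa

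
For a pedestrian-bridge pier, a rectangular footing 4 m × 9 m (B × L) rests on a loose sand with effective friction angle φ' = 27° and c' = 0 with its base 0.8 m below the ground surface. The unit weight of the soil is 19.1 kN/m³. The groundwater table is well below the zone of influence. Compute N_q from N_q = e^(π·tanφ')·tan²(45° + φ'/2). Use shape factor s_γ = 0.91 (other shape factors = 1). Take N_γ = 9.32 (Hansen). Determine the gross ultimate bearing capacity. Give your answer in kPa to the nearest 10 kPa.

tan27° = 0.5095, so N_q = e^(π×0.5095)·tan²(58.5°) = 4.957 × 2.663 = 13.2.
Overburden at base level: q = 19.1 × 0.8 = 15.28 kPa.
Surcharge term q·N_q = 15.28 × 13.199 = 201.68 kPa; self-weight term 0.5·γ·B·N_γ·s_γ = 0.5 × 19.1 × 4 × 9.32 × 0.91 = 323.98 kPa.
q_ult = 201.68 + 323.98 = 525.66 kPa.

q_ult ≈ 530 kPa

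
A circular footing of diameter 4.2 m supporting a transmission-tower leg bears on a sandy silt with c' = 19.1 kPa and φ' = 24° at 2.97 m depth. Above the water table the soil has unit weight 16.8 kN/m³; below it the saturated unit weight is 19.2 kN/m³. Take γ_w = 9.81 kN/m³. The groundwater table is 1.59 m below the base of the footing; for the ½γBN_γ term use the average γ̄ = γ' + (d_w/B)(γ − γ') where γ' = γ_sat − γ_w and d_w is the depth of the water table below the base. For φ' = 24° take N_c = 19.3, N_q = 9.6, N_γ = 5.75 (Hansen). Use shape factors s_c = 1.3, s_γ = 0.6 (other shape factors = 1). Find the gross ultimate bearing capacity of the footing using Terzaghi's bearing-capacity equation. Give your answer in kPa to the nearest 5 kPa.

q_ult ≈ 1045 kPa

Overburden at base level: q = 16.8 × 2.97 = 49.896 kPa.
The water table is 1.59 m below the base (< B = 4.2 m), so the ½γBN_γ term uses γ̄ = γ' + (d_w/B)(γ − γ') = 9.39 + (1.59/4.2)(16.8 − 9.39) = 12.195 kN/m³.
Cohesion term c·N_c·s_c = 19.1 × 19.3 × 1.3 = 479.22 kPa; surcharge term q·N_q = 49.896 × 9.6 = 479 kPa; self-weight term 0.5·γ·B·N_γ·s_γ = 0.5 × 12.195 × 4.2 × 5.75 × 0.6 = 88.354 kPa.
q_ult = 479.22 + 479 + 88.354 = 1046.6 kPa.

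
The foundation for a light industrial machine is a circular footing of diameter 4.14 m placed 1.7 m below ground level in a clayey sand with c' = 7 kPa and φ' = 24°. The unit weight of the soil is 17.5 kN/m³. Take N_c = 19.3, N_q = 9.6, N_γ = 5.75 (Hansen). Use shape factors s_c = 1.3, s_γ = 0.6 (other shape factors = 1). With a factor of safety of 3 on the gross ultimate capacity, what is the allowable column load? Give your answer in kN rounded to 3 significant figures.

P_all ≈ 2630 kN

Effective surcharge at the founding depth q = γ·D_f = 17.5 × 1.7 = 29.75 kPa.
q_ult = c·N_c·s_c + q·N_q + 0.5·γ·B·N_γ·s_γ
     = 7 × 19.3 × 1.3 + 29.75 × 9.6 + 0.5 × 17.5 × 4.14 × 5.75 × 0.6
     = 175.63 + 285.6 + 124.98 = 586.21 kPa.
Gross allowable pressure q_all = 586.21 / 3 = 195.4 kPa.
Footing area = 13.4614 m², so allowable column load = 195.4 × 13.4614 = 2630.4 kN.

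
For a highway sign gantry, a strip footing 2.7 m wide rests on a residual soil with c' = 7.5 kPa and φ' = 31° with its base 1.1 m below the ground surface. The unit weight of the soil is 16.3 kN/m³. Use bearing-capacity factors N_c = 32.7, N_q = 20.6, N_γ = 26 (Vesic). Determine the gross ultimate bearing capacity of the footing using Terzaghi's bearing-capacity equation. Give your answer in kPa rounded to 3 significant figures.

q = γ·D_f = 16.3 × 1.1 = 17.93 kPa.
c·N_c = 7.5 × 32.7 = 245.25 kPa
q·N_q = 17.93 × 20.6 = 369.36 kPa
0.5·γ·B·N_γ = 0.5 × 16.3 × 2.7 × 26 = 572.13 kPa
q_ult = 245.25 + 369.36 + 572.13 = 1186.7 kPa.

q_ult ≈ 1190 kPa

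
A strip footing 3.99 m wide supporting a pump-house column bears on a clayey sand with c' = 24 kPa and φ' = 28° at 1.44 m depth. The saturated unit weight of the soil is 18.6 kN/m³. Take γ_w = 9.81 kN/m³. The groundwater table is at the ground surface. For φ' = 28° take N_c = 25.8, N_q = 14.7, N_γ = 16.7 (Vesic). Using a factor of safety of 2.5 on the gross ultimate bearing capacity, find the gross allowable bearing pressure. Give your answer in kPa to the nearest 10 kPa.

q_all ≈ 440 kPa

γ' = 18.6 − 9.81 = 8.79 kN/m³ (submerged throughout). q = 8.79 × 1.44 = 12.658 kPa; the same γ' applies in the ½γBN_γ term.
c·N_c = 24 × 25.8 = 619.2 kPa
q·N_q = 12.658 × 14.7 = 186.07 kPa
0.5·γ·B·N_γ = 0.5 × 8.79 × 3.99 × 16.7 = 292.85 kPa
q_ult = 619.2 + 186.07 + 292.85 = 1098.1 kPa.
q_all = 1098.1 / 2.5 = 439.25 kPa.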